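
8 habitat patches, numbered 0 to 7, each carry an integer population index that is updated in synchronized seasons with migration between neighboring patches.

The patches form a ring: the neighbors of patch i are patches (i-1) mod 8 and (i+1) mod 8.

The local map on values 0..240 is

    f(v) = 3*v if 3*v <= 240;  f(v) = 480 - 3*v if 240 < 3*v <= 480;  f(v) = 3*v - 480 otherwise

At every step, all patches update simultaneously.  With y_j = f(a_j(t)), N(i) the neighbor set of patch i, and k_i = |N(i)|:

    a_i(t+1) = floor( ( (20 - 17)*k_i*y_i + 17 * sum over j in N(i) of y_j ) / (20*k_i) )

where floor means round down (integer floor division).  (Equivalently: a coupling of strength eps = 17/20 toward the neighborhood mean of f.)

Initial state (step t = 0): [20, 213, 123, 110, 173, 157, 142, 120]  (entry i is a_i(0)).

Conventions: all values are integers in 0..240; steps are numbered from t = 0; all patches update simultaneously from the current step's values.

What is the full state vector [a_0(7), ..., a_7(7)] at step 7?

Answer: [49, 62, 117, 93, 121, 83, 78, 71]

Derivation:
t=0: [20, 213, 123, 110, 173, 157, 142, 120]
t=1: [127, 96, 147, 86, 73, 40, 62, 66]
t=2: [180, 87, 181, 142, 178, 190, 163, 150]
t=3: [114, 85, 125, 57, 69, 40, 52, 33]
t=4: [158, 137, 184, 158, 154, 172, 116, 139]
t=5: [57, 43, 42, 39, 20, 69, 61, 68]
t=6: [167, 145, 123, 96, 146, 134, 202, 181]
t=7: [49, 62, 117, 93, 121, 83, 78, 71]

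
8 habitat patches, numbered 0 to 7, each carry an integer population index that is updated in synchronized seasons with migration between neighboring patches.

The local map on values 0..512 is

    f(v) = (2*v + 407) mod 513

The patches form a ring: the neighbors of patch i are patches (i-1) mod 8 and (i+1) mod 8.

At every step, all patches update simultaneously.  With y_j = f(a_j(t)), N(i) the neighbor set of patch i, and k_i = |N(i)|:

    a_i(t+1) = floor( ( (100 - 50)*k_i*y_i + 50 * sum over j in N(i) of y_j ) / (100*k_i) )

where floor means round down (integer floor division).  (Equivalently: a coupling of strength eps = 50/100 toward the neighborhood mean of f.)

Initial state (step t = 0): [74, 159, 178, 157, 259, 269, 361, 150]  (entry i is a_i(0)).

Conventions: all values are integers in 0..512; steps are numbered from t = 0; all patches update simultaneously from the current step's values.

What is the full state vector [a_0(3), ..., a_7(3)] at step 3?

Simulating step by step:
t=0: [74, 159, 178, 157, 259, 269, 361, 150]
t=1: [122, 179, 230, 269, 366, 344, 208, 133]
t=2: [172, 249, 348, 332, 181, 140, 212, 192]
t=3: [286, 274, 147, 105, 182, 230, 272, 278]

Answer: [286, 274, 147, 105, 182, 230, 272, 278]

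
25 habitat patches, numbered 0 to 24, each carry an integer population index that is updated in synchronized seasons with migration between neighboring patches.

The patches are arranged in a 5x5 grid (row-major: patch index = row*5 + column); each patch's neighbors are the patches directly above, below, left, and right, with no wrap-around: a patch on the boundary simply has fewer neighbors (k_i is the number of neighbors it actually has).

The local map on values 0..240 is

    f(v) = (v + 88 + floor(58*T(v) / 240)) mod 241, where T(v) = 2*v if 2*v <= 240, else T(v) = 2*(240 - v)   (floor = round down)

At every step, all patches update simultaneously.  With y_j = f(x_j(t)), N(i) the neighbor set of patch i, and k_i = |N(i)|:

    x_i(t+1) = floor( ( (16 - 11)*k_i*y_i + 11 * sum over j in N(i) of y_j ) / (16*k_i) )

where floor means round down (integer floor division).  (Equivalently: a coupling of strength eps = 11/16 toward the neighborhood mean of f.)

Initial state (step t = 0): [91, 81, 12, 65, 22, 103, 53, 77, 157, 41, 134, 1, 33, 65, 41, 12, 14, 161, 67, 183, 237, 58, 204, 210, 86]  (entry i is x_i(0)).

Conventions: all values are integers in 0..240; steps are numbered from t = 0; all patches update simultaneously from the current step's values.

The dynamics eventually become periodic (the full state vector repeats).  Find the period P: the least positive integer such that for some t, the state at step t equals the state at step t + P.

Simulating step by step:
t=0: [91, 81, 12, 65, 22, 103, 53, 77, 157, 41, 134, 1, 33, 65, 41, 12, 14, 161, 67, 183, 237, 58, 204, 210, 86]
t=1: [223, 177, 168, 119, 151, 171, 178, 140, 137, 117, 109, 103, 132, 146, 135, 84, 104, 100, 119, 143, 122, 114, 87, 129, 111]
t=2: [60, 58, 40, 35, 27, 48, 82, 39, 30, 30, 117, 91, 104, 32, 31, 74, 121, 120, 65, 26, 86, 60, 132, 66, 25]
t=3: [169, 176, 150, 136, 133, 142, 185, 129, 135, 131, 138, 113, 90, 119, 131, 121, 114, 49, 138, 140, 195, 117, 98, 135, 145]
t=4: [46, 50, 38, 33, 31, 43, 40, 69, 29, 30, 27, 60, 107, 61, 29, 33, 42, 136, 53, 34, 35, 77, 121, 79, 34]
t=5: [156, 153, 156, 136, 133, 145, 162, 132, 150, 131, 146, 129, 100, 130, 143, 138, 141, 69, 147, 142, 159, 135, 108, 139, 161]
t=6: [40, 43, 37, 36, 31, 40, 38, 72, 33, 33, 34, 70, 121, 69, 33, 37, 59, 113, 61, 38, 36, 29, 60, 31, 38]
t=7: [148, 146, 155, 138, 136, 144, 162, 137, 156, 135, 153, 142, 109, 141, 150, 148, 136, 99, 138, 149, 137, 153, 119, 155, 140]
t=8: [37, 41, 37, 37, 33, 40, 39, 34, 36, 36, 38, 33, 60, 32, 36, 36, 70, 89, 70, 37, 38, 33, 80, 34, 39]
t=9: [145, 144, 142, 140, 139, 144, 143, 147, 139, 139, 142, 155, 163, 153, 139, 153, 168, 200, 168, 153, 140, 166, 177, 167, 141]
t=10: [37, 36, 36, 34, 34, 36, 37, 38, 36, 34, 39, 42, 47, 41, 37, 40, 49, 54, 49, 40, 41, 46, 54, 46, 42]
t=11: [141, 141, 141, 139, 138, 142, 143, 144, 141, 139, 145, 150, 153, 149, 143, 149, 156, 163, 156, 149, 150, 157, 162, 158, 151]
t=12: [35, 35, 35, 34, 34, 36, 36, 37, 35, 34, 37, 39, 41, 39, 36, 39, 42, 44, 42, 39, 41, 43, 45, 43, 41]
t=13: [139, 139, 139, 138, 138, 140, 141, 141, 140, 138, 143, 145, 146, 144, 142, 146, 148, 151, 148, 145, 148, 150, 152, 150, 148]
t=14: [34, 34, 34, 34, 34, 35, 35, 35, 35, 34, 36, 37, 37, 37, 36, 38, 39, 39, 38, 37, 39, 39, 40, 39, 38]
t=15: [138, 138, 138, 138, 138, 139, 139, 139, 139, 138, 141, 141, 142, 141, 140, 143, 144, 144, 143, 142, 144, 145, 145, 145, 143]
t=16: [34, 34, 34, 34, 34, 34, 34, 34, 34, 34, 35, 35, 35, 35, 35, 36, 36, 36, 36, 35, 36, 37, 37, 36, 36]
t=17: [138, 138, 138, 138, 138, 138, 138, 138, 138, 138, 139, 139, 139, 139, 138, 140, 140, 140, 140, 139, 141, 141, 141, 141, 140]
t=18: [34, 34, 34, 34, 34, 34, 34, 34, 34, 34, 34, 34, 34, 34, 34, 34, 34, 34, 34, 34, 35, 35, 35, 35, 34]
t=19: [138, 138, 138, 138, 138, 138, 138, 138, 138, 138, 138, 138, 138, 138, 138, 138, 138, 138, 138, 138, 138, 138, 138, 138, 138]
t=20: [34, 34, 34, 34, 34, 34, 34, 34, 34, 34, 34, 34, 34, 34, 34, 34, 34, 34, 34, 34, 34, 34, 34, 34, 34]
t=21: [138, 138, 138, 138, 138, 138, 138, 138, 138, 138, 138, 138, 138, 138, 138, 138, 138, 138, 138, 138, 138, 138, 138, 138, 138]

Answer: 2
Key observation: The state at step 19, [138, 138, 138, 138, 138, 138, 138, 138, 138, 138, 138, 138, 138, 138, 138, 138, 138, 138, 138, 138, 138, 138, 138, 138, 138], reappears at step 21 — and no state repeats earlier — so the cycle the system enters has period 2.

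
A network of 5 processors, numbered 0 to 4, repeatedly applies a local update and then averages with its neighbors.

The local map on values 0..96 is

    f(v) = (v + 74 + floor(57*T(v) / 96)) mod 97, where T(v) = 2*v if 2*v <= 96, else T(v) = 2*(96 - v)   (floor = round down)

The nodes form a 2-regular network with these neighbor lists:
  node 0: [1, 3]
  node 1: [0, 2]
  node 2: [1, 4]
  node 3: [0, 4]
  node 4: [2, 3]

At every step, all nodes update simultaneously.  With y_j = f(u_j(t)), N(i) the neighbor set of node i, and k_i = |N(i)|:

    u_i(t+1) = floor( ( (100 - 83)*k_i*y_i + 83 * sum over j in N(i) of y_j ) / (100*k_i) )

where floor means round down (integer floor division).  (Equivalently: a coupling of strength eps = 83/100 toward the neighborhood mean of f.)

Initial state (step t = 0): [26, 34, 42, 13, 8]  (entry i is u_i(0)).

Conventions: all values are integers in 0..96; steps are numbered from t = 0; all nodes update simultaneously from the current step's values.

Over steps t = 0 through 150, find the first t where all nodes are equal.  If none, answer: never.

Answer: 4
Key observation: Synchronization is absorbing here: once all nodes are equal they stay equal, and step 4 is the first all-equal step.

Derivation:
t=0: [26, 34, 42, 13, 8]  (not all equal)
t=1: [28, 50, 70, 52, 45]  (not all equal)
t=2: [73, 61, 77, 60, 78]  (not all equal)
t=3: [78, 76, 77, 76, 77]  (not all equal)
t=4: [76, 76, 76, 76, 76]  (all equal)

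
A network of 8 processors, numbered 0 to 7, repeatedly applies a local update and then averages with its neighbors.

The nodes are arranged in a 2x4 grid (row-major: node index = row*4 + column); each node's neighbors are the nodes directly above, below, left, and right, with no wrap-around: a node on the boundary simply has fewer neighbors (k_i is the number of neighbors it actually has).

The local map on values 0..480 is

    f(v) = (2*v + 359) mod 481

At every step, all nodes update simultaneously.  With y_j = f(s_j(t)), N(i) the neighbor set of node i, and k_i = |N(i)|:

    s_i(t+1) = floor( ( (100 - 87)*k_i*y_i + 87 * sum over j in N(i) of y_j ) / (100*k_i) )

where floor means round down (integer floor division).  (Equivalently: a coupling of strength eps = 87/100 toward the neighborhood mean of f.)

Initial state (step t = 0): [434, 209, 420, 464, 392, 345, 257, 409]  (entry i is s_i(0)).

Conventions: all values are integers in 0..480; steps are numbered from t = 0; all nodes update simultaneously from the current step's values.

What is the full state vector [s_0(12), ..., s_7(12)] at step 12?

Simulating step by step:
t=0: [434, 209, 420, 464, 392, 345, 257, 409]
t=1: [241, 209, 324, 238, 176, 263, 207, 339]
t=2: [275, 273, 279, 98, 362, 289, 189, 290]
t=3: [292, 437, 275, 398, 400, 291, 424, 203]
t=4: [263, 426, 261, 334, 426, 266, 371, 227]
t=5: [269, 384, 183, 326, 386, 238, 349, 131]
t=6: [199, 315, 121, 173, 356, 170, 226, 80]
t=7: [95, 181, 184, 97, 229, 163, 151, 245]
t=8: [259, 181, 174, 276, 162, 245, 260, 157]
t=9: [243, 318, 339, 237, 358, 291, 279, 385]
t=10: [110, 265, 247, 151, 373, 228, 260, 364]
t=11: [252, 286, 334, 239, 206, 318, 292, 267]
t=12: [371, 197, 376, 253, 218, 352, 207, 409]

Answer: [371, 197, 376, 253, 218, 352, 207, 409]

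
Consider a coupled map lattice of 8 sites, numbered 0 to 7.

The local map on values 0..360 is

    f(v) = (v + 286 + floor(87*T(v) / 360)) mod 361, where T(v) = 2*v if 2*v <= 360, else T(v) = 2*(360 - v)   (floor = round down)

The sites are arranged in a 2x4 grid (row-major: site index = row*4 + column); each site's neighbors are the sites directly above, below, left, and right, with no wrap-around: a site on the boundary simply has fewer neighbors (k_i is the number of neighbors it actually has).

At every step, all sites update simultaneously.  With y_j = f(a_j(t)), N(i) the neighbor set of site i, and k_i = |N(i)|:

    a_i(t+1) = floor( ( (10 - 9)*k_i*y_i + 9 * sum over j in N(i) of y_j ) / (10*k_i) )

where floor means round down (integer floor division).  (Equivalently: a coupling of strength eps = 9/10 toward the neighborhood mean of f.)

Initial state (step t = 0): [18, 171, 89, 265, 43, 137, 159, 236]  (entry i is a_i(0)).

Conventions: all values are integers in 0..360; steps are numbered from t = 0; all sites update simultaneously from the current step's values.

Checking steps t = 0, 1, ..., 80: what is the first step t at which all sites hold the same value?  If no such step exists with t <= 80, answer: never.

Answer: 11
Key observation: Synchronization is absorbing here: once all sites are equal they stay equal, and step 11 is the first all-equal step.

Derivation:
t=0: [18, 171, 89, 265, 43, 137, 159, 236]  (not all equal)
t=1: [268, 166, 177, 148, 232, 218, 137, 199]  (not all equal)
t=2: [198, 207, 151, 189, 223, 176, 192, 142]  (not all equal)
t=3: [208, 181, 194, 146, 195, 203, 160, 190]  (not all equal)
t=4: [196, 201, 168, 192, 203, 186, 195, 156]  (not all equal)
t=5: [202, 190, 197, 168, 198, 200, 177, 194]  (not all equal)
t=6: [199, 201, 187, 196, 202, 195, 199, 182]  (not all equal)
t=7: [202, 198, 200, 194, 200, 201, 196, 199]  (not all equal)
t=8: [201, 202, 200, 201, 202, 201, 201, 199]  (not all equal)
t=9: [202, 202, 202, 201, 202, 202, 201, 201]  (not all equal)
t=10: [203, 203, 202, 202, 203, 202, 202, 202]  (not all equal)
t=11: [203, 203, 203, 203, 203, 203, 203, 203]  (all equal)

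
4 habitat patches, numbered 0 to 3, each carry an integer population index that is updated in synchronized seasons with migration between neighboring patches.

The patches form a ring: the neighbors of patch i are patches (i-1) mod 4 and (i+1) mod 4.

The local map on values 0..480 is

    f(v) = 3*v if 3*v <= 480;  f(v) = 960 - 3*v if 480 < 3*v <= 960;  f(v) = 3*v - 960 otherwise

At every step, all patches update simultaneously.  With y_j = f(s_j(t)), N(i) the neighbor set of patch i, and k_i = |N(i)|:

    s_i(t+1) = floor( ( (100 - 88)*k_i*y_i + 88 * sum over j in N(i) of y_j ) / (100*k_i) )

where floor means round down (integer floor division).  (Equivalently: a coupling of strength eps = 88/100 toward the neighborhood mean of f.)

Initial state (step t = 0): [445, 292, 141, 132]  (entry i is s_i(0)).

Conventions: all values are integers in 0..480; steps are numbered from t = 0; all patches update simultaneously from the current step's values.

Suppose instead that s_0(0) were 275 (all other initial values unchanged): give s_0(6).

Simulating step by step:
t=0: [275, 292, 141, 132]
t=1: [227, 255, 261, 293]
t=2: [154, 224, 142, 210]
t=3: [327, 425, 323, 430]
t=4: [286, 51, 284, 52]
t=5: [148, 110, 148, 111]
t=6: [345, 430, 345, 430]

Answer: s_0(6) = 345
Key observation: This trace re-runs the system from the modified initial state.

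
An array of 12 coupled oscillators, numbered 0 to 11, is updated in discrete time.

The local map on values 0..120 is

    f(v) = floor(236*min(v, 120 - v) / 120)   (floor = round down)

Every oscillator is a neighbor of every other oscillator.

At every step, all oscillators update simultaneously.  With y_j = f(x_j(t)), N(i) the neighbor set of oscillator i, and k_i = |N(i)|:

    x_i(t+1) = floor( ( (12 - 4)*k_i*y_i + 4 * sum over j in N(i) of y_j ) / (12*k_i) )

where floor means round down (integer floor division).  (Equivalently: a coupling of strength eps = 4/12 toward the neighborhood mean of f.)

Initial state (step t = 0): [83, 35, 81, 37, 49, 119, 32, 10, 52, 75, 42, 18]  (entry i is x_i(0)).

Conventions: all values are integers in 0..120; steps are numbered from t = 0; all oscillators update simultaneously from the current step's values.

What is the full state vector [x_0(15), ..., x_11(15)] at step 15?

Answer: [62, 97, 50, 62, 78, 50, 50, 97, 75, 62, 95, 95]

Derivation:
t=0: [83, 35, 81, 37, 49, 119, 32, 10, 52, 75, 42, 18]
t=1: [69, 66, 71, 69, 84, 24, 62, 35, 88, 79, 75, 45]
t=2: [94, 98, 91, 94, 75, 60, 103, 74, 70, 81, 86, 86]
t=3: [57, 52, 61, 57, 81, 100, 46, 82, 87, 73, 67, 67]
t=4: [104, 97, 106, 104, 81, 57, 90, 79, 73, 91, 99, 99]
t=5: [40, 49, 38, 40, 69, 92, 58, 71, 79, 57, 47, 47]
t=6: [81, 93, 79, 81, 95, 67, 104, 93, 83, 103, 90, 90]
t=7: [70, 56, 73, 70, 53, 88, 42, 56, 68, 43, 60, 60]
t=8: [98, 105, 94, 98, 101, 75, 87, 105, 100, 89, 110, 110]
t=9: [43, 34, 48, 43, 39, 71, 56, 34, 40, 53, 27, 27]
t=10: [82, 71, 89, 82, 77, 90, 99, 71, 78, 95, 62, 62]
t=11: [75, 89, 66, 75, 82, 66, 54, 89, 80, 59, 101, 101]
t=12: [84, 67, 96, 84, 76, 96, 96, 67, 78, 102, 52, 52]
t=13: [71, 93, 57, 71, 81, 57, 57, 93, 79, 49, 92, 92]
t=14: [91, 63, 101, 91, 78, 101, 101, 63, 81, 91, 65, 65]
t=15: [62, 97, 50, 62, 78, 50, 50, 97, 75, 62, 95, 95]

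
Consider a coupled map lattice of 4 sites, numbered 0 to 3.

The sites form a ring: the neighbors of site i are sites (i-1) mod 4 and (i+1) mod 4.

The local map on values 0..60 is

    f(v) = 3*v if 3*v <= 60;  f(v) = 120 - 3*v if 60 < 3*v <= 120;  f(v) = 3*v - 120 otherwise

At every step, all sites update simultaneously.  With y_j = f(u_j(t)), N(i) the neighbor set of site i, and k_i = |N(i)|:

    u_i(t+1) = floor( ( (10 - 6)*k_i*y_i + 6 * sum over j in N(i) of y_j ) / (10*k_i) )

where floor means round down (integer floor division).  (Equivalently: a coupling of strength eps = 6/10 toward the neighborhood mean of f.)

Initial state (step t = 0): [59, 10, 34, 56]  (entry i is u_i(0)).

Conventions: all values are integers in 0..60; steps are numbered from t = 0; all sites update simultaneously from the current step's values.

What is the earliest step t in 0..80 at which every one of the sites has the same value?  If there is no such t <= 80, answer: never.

Simulating step by step:
t=0: [59, 10, 34, 56]  (not all equal)
t=1: [46, 34, 30, 41]  (not all equal)
t=2: [13, 21, 18, 15]  (not all equal)
t=3: [46, 50, 52, 45]  (not all equal)
t=4: [20, 28, 27, 22]  (not all equal)
t=5: [51, 44, 42, 51]  (not all equal)
t=6: [26, 16, 15, 24]  (not all equal)
t=7: [45, 45, 46, 45]  (not all equal)
t=8: [15, 15, 16, 15]  (not all equal)
t=9: [45, 45, 46, 45]  (not all equal)

Answer: never
Key observation: The state at step 7 reappears at step 9 — the system is in a cycle of period 2 from step 7 on.  No step 0..9 is synchronized, and the cycle repeats forever, so no step up to 80 (or ever) has all sites equal.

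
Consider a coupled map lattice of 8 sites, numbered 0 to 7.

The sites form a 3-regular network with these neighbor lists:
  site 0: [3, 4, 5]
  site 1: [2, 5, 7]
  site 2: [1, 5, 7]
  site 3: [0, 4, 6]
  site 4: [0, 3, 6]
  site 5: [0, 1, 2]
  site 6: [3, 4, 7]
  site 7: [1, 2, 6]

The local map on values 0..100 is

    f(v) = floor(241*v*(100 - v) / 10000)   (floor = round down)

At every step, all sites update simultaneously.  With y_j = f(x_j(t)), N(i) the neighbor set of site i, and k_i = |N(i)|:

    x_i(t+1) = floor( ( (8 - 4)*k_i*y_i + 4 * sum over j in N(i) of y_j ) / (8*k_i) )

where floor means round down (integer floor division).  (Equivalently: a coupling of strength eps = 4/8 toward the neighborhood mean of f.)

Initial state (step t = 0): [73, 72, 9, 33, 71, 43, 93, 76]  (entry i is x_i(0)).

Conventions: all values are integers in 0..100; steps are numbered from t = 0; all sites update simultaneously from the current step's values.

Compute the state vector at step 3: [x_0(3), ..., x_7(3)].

Simulating step by step:
t=0: [73, 72, 9, 33, 71, 43, 93, 76]
t=1: [50, 44, 34, 45, 43, 48, 31, 35]
t=2: [59, 57, 55, 57, 57, 58, 54, 54]
t=3: [58, 58, 58, 58, 58, 58, 59, 59]

Answer: [58, 58, 58, 58, 58, 58, 59, 59]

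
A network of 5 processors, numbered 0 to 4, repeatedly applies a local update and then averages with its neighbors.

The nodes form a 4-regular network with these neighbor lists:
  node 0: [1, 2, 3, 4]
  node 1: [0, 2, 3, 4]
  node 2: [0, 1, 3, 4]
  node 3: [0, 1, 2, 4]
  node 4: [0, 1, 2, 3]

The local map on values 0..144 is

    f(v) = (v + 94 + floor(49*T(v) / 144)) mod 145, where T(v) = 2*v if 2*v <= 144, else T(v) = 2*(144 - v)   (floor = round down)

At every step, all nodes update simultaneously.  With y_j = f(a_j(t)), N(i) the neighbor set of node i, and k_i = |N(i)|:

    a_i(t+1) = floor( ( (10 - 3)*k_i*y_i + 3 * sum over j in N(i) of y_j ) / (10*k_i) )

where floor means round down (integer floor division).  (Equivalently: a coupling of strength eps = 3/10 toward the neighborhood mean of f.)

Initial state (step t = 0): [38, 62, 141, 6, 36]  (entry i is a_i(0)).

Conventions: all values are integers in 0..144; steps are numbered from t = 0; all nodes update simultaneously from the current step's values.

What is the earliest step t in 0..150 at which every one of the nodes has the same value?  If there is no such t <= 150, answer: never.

Simulating step by step:
t=0: [38, 62, 141, 6, 36]  (not all equal)
t=1: [27, 53, 77, 85, 25]  (not all equal)
t=2: [121, 58, 78, 80, 119]  (not all equal)
t=3: [80, 55, 71, 71, 80]  (not all equal)
t=4: [69, 49, 66, 66, 69]  (not all equal)
t=5: [60, 40, 57, 57, 60]  (not all equal)
t=6: [45, 25, 42, 42, 45]  (not all equal)
t=7: [31, 101, 28, 28, 31]  (not all equal)
t=8: [27, 76, 115, 115, 27]  (not all equal)
t=9: [125, 83, 90, 90, 125]  (not all equal)
t=10: [83, 75, 76, 76, 83]  (not all equal)
t=11: [72, 70, 71, 71, 72]  (not all equal)
t=12: [69, 66, 68, 68, 69]  (not all equal)
t=13: [63, 60, 62, 62, 63]  (not all equal)
t=14: [53, 50, 52, 52, 53]  (not all equal)
t=15: [37, 34, 36, 36, 37]  (not all equal)
t=16: [10, 7, 9, 9, 10]  (not all equal)
t=17: [109, 106, 108, 108, 109]  (not all equal)
t=18: [80, 80, 80, 80, 80]  (all equal)

Answer: 18
Key observation: Synchronization is absorbing here: once all nodes are equal they stay equal, and step 18 is the first all-equal step.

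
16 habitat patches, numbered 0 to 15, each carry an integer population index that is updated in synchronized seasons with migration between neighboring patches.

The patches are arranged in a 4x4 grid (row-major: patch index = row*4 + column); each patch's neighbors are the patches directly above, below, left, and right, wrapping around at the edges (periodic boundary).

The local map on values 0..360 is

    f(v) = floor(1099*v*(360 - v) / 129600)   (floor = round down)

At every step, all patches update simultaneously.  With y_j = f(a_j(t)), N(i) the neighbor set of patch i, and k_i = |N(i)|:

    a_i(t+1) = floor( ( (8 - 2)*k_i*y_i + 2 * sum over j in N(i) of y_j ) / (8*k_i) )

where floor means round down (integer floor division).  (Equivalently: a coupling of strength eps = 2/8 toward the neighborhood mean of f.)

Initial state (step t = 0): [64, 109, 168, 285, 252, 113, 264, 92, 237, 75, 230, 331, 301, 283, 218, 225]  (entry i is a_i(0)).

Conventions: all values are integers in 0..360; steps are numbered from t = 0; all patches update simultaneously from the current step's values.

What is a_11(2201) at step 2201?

Simulating step by step:
t=0: [64, 109, 168, 285, 252, 113, 264, 92, 237, 75, 230, 331, 301, 283, 218, 225]
t=1: [169, 227, 260, 191, 225, 230, 221, 200, 225, 193, 235, 121, 165, 189, 256, 234]
t=2: [270, 255, 228, 268, 258, 255, 257, 267, 258, 269, 249, 247, 269, 269, 230, 250]
t=3: [208, 226, 248, 213, 221, 225, 225, 213, 221, 210, 233, 233, 209, 211, 247, 231]
t=4: [266, 256, 239, 262, 260, 257, 255, 263, 260, 264, 250, 251, 265, 263, 239, 252]
t=5: [213, 224, 240, 219, 219, 223, 227, 218, 219, 216, 232, 230, 214, 218, 241, 229]
t=6: [264, 257, 246, 259, 261, 259, 255, 260, 260, 261, 251, 254, 263, 260, 245, 254]
t=7: [215, 223, 234, 221, 218, 221, 227, 220, 220, 220, 231, 227, 217, 221, 235, 227]
t=8: [263, 258, 251, 259, 261, 259, 255, 260, 260, 260, 252, 256, 262, 259, 250, 256]
t=9: [217, 222, 230, 221, 219, 221, 226, 220, 220, 220, 229, 224, 217, 221, 231, 224]
t=10: [262, 259, 253, 259, 261, 259, 256, 260, 260, 260, 254, 258, 262, 259, 253, 258]
t=11: [217, 221, 227, 221, 219, 221, 224, 220, 219, 220, 227, 222, 217, 221, 228, 222]
t=12: [262, 259, 256, 259, 261, 260, 258, 260, 261, 260, 256, 259, 262, 259, 255, 259]
t=13: [217, 220, 224, 220, 219, 220, 222, 220, 219, 220, 224, 221, 217, 221, 226, 221]
t=14: [262, 260, 258, 260, 261, 260, 259, 260, 261, 260, 258, 260, 262, 260, 256, 260]
t=15: [217, 220, 222, 220, 219, 220, 221, 220, 219, 220, 222, 220, 217, 220, 224, 220]
t=16: [262, 261, 259, 261, 261, 260, 260, 260, 261, 260, 259, 260, 262, 260, 258, 260]
t=17: [217, 219, 220, 219, 219, 219, 220, 219, 219, 220, 220, 220, 217, 219, 222, 219]
t=18: [262, 261, 260, 261, 261, 261, 261, 261, 261, 261, 260, 261, 262, 261, 259, 261]
t=19: [217, 218, 219, 218, 218, 219, 219, 219, 218, 219, 219, 219, 217, 219, 220, 219]
t=20: [262, 261, 261, 261, 261, 261, 261, 261, 261, 261, 261, 261, 262, 261, 261, 261]
t=21: [217, 218, 219, 218, 218, 219, 219, 219, 218, 219, 219, 219, 217, 218, 219, 218]
t=22: [262, 261, 261, 261, 261, 261, 261, 261, 261, 261, 261, 261, 262, 261, 261, 261]

Answer: a_11(2201) = 219
Key observation: The state at step 20, [262, 261, 261, 261, 261, 261, 261, 261, 261, 261, 261, 261, 262, 261, 261, 261], reappears at step 22: the system is in a cycle of period 2 from step 20 on.  Therefore the state at step 2201 equals the state at step 20 + ((2201 - 20) mod 2) = 21, which is [217, 218, 219, 218, 218, 219, 219, 219, 218, 219, 219, 219, 217, 218, 219, 218].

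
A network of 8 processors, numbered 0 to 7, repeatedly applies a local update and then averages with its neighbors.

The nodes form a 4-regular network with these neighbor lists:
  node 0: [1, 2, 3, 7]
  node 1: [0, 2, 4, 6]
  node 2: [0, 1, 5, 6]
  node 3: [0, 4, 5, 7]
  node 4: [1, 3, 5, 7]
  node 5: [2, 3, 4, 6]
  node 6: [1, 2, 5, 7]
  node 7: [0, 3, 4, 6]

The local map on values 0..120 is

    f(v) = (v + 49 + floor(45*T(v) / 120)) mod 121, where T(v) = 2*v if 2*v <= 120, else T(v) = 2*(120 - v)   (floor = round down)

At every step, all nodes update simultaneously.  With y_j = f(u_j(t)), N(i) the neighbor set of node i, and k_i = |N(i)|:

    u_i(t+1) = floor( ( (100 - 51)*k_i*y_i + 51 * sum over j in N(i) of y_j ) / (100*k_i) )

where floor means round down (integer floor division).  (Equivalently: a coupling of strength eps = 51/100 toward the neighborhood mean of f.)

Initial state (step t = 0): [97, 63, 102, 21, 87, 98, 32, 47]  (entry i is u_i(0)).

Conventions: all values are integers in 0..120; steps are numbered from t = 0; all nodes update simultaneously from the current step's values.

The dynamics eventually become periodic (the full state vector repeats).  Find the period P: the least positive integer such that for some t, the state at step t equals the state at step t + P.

Simulating step by step:
t=0: [97, 63, 102, 21, 87, 98, 32, 47]
t=1: [42, 45, 49, 58, 40, 55, 67, 39]
t=2: [21, 24, 14, 47, 80, 36, 37, 80]
t=3: [68, 83, 86, 39, 50, 84, 95, 49]
t=4: [43, 35, 38, 70, 33, 46, 36, 32]
t=5: [48, 96, 86, 45, 84, 50, 97, 84]
t=6: [21, 37, 33, 16, 32, 23, 37, 31]
t=7: [92, 107, 102, 86, 100, 94, 107, 98]
t=8: [41, 43, 42, 40, 42, 41, 43, 41]
t=9: [89, 17, 31, 104, 46, 74, 32, 89]
t=10: [53, 70, 83, 37, 29, 50, 84, 44]
t=11: [34, 42, 32, 73, 69, 44, 30, 37]
t=12: [85, 44, 78, 50, 36, 37, 78, 91]
t=13: [31, 31, 42, 46, 76, 80, 42, 45]
t=14: [65, 68, 31, 27, 37, 24, 19, 21]
t=15: [57, 59, 81, 88, 94, 94, 80, 83]
t=16: [31, 33, 36, 38, 39, 40, 37, 37]
t=17: [107, 108, 111, 113, 115, 116, 112, 112]
t=18: [44, 45, 45, 45, 46, 46, 45, 45]
t=19: [5, 6, 6, 6, 7, 7, 6, 6]
t=20: [58, 59, 59, 59, 60, 60, 59, 59]
t=21: [30, 31, 31, 31, 32, 32, 31, 31]
t=22: [102, 103, 103, 103, 104, 104, 103, 103]
t=23: [43, 43, 43, 43, 43, 43, 43, 43]
t=24: [3, 3, 3, 3, 3, 3, 3, 3]
t=25: [54, 54, 54, 54, 54, 54, 54, 54]
t=26: [22, 22, 22, 22, 22, 22, 22, 22]
t=27: [87, 87, 87, 87, 87, 87, 87, 87]
t=28: [39, 39, 39, 39, 39, 39, 39, 39]
t=29: [117, 117, 117, 117, 117, 117, 117, 117]
t=30: [47, 47, 47, 47, 47, 47, 47, 47]
t=31: [10, 10, 10, 10, 10, 10, 10, 10]
t=32: [66, 66, 66, 66, 66, 66, 66, 66]
t=33: [34, 34, 34, 34, 34, 34, 34, 34]
t=34: [108, 108, 108, 108, 108, 108, 108, 108]
t=35: [45, 45, 45, 45, 45, 45, 45, 45]
t=36: [6, 6, 6, 6, 6, 6, 6, 6]
t=37: [59, 59, 59, 59, 59, 59, 59, 59]
t=38: [31, 31, 31, 31, 31, 31, 31, 31]
t=39: [103, 103, 103, 103, 103, 103, 103, 103]
t=40: [43, 43, 43, 43, 43, 43, 43, 43]

Answer: 17
Key observation: The state at step 23, [43, 43, 43, 43, 43, 43, 43, 43], reappears at step 40 — and no state repeats earlier — so the cycle the system enters has period 17.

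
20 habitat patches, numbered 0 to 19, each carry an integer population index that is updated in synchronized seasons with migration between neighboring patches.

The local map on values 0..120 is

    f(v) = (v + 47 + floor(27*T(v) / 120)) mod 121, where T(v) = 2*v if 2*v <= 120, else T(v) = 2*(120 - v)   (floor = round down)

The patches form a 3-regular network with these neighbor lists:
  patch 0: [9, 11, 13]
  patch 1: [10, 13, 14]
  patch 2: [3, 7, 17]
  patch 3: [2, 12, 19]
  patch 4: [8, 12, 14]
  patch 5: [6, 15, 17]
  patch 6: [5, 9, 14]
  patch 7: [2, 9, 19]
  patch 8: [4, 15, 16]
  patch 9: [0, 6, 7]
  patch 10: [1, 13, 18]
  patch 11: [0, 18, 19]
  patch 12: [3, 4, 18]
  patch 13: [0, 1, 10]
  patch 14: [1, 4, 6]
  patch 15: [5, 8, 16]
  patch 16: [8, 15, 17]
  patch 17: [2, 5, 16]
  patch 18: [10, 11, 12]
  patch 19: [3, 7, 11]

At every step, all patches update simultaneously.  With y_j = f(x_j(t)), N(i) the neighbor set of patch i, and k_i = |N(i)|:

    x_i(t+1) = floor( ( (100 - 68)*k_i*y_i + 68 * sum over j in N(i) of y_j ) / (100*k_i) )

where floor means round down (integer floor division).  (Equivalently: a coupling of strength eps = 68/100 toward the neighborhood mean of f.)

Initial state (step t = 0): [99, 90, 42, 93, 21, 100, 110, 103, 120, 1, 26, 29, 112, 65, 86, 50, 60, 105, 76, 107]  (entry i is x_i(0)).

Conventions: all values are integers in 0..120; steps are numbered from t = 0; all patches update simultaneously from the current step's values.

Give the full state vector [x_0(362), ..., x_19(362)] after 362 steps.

Simulating step by step:
t=0: [99, 90, 42, 93, 21, 100, 110, 103, 120, 1, 26, 29, 112, 65, 86, 50, 60, 105, 76, 107]
t=1: [45, 37, 57, 52, 50, 55, 37, 55, 62, 40, 41, 49, 42, 38, 41, 59, 49, 46, 55, 47]
t=2: [109, 103, 29, 52, 89, 52, 80, 53, 60, 82, 80, 90, 62, 104, 106, 34, 69, 65, 76, 64]
t=3: [33, 33, 32, 27, 23, 30, 22, 29, 36, 22, 28, 26, 15, 34, 32, 37, 33, 29, 21, 12]
t=4: [88, 92, 89, 78, 84, 89, 84, 81, 93, 84, 88, 80, 76, 93, 86, 96, 95, 91, 78, 79]
t=5: [27, 29, 26, 23, 26, 28, 26, 25, 30, 26, 27, 24, 22, 29, 27, 30, 31, 29, 23, 23]
t=6: [85, 87, 84, 80, 84, 87, 85, 82, 88, 84, 86, 81, 80, 87, 85, 89, 90, 87, 81, 80]
t=7: [25, 26, 25, 24, 26, 27, 26, 25, 27, 25, 26, 24, 24, 26, 26, 28, 28, 27, 24, 24]
t=8: [82, 84, 83, 81, 83, 85, 84, 82, 86, 83, 83, 81, 81, 83, 84, 86, 86, 85, 81, 81]
t=9: [24, 25, 25, 24, 25, 26, 25, 24, 26, 25, 25, 24, 24, 25, 25, 26, 26, 26, 24, 24]
t=10: [81, 83, 82, 81, 82, 83, 83, 81, 83, 82, 82, 81, 81, 82, 83, 84, 84, 83, 81, 81]
t=11: [24, 25, 24, 24, 24, 25, 25, 24, 25, 24, 24, 24, 24, 24, 25, 25, 25, 25, 24, 24]
t=12: [81, 82, 81, 81, 81, 83, 82, 81, 82, 81, 81, 81, 81, 81, 82, 83, 83, 82, 81, 81]
t=13: [24, 24, 24, 24, 24, 25, 24, 24, 24, 24, 24, 24, 24, 24, 24, 25, 25, 24, 24, 24]
t=14: [81, 81, 81, 81, 81, 82, 81, 81, 81, 81, 81, 81, 81, 81, 81, 82, 82, 81, 81, 81]
t=15: [24, 24, 24, 24, 24, 24, 24, 24, 24, 24, 24, 24, 24, 24, 24, 24, 24, 24, 24, 24]
t=16: [81, 81, 81, 81, 81, 81, 81, 81, 81, 81, 81, 81, 81, 81, 81, 81, 81, 81, 81, 81]
t=17: [24, 24, 24, 24, 24, 24, 24, 24, 24, 24, 24, 24, 24, 24, 24, 24, 24, 24, 24, 24]

Answer: [81, 81, 81, 81, 81, 81, 81, 81, 81, 81, 81, 81, 81, 81, 81, 81, 81, 81, 81, 81]
Key observation: The state at step 15, [24, 24, 24, 24, 24, 24, 24, 24, 24, 24, 24, 24, 24, 24, 24, 24, 24, 24, 24, 24], reappears at step 17: the system is in a cycle of period 2 from step 15 on.  Therefore the state at step 362 equals the state at step 15 + ((362 - 15) mod 2) = 16, which is [81, 81, 81, 81, 81, 81, 81, 81, 81, 81, 81, 81, 81, 81, 81, 81, 81, 81, 81, 81].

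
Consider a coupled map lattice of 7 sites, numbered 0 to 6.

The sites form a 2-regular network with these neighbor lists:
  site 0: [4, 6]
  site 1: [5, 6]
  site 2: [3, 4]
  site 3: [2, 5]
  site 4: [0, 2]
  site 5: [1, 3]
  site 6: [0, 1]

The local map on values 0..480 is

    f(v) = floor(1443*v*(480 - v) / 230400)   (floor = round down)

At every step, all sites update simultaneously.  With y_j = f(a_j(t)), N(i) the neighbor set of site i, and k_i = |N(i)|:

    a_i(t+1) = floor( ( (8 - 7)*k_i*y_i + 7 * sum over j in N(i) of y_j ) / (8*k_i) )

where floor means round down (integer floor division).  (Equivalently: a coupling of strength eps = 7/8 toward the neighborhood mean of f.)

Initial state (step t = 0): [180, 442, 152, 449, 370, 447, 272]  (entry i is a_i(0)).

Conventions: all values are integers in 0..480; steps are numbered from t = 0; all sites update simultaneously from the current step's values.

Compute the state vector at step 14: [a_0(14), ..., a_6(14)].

Answer: [327, 326, 327, 326, 327, 326, 327]

Derivation:
t=0: [180, 442, 152, 449, 370, 447, 272]
t=1: [308, 208, 188, 187, 316, 95, 238]
t=2: [340, 301, 334, 293, 335, 333, 344]
t=3: [298, 304, 321, 310, 301, 335, 314]
t=4: [332, 317, 331, 313, 330, 328, 335]
t=5: [307, 309, 317, 312, 307, 323, 313]
t=6: [329, 323, 329, 321, 328, 327, 330]
t=7: [311, 312, 314, 312, 311, 317, 313]
t=8: [328, 325, 328, 324, 327, 327, 328]
t=9: [312, 312, 314, 312, 312, 315, 313]
t=10: [327, 326, 327, 325, 327, 327, 327]
t=11: [313, 313, 313, 313, 313, 314, 313]
t=12: [327, 326, 327, 326, 327, 326, 327]
t=13: [313, 313, 313, 313, 313, 314, 313]
t=14: [327, 326, 327, 326, 327, 326, 327]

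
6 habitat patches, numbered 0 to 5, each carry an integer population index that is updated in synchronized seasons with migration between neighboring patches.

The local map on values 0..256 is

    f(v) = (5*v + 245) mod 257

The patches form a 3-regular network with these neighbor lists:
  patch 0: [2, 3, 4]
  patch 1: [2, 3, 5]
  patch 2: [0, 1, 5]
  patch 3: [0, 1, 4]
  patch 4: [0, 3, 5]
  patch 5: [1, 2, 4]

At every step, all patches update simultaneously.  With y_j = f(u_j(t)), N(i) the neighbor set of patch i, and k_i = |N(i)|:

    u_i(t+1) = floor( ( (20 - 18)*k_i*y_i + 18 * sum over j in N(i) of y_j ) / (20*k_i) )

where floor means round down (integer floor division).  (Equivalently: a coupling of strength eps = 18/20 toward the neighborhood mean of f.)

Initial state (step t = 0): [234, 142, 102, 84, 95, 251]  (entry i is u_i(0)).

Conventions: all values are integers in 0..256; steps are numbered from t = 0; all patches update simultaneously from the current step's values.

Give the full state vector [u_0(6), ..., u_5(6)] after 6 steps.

Answer: [126, 154, 173, 144, 135, 136]

Derivation:
t=0: [234, 142, 102, 84, 95, 251]
t=1: [192, 200, 182, 171, 169, 210]
t=2: [96, 84, 133, 144, 83, 122]
t=3: [164, 140, 147, 171, 161, 139]
t=4: [94, 152, 134, 77, 85, 138]
t=5: [144, 150, 194, 188, 159, 176]
t=6: [126, 154, 173, 144, 135, 136]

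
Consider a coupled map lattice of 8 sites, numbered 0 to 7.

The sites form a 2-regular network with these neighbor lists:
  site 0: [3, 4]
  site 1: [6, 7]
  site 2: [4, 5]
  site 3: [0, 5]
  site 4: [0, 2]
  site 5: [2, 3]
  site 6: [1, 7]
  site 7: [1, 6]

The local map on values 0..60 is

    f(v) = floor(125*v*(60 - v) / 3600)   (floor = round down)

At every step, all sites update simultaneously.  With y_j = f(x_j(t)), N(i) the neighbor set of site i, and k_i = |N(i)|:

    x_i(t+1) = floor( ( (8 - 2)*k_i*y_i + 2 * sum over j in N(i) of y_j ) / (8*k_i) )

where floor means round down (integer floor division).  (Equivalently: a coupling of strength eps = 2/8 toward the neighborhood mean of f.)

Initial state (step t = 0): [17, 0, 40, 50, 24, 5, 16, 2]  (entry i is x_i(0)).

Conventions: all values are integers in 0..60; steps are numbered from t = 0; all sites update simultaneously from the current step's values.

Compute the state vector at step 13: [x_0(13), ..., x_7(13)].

Answer: [31, 31, 31, 31, 31, 31, 31, 31]

Derivation:
t=0: [17, 0, 40, 50, 24, 5, 16, 2]
t=1: [24, 3, 25, 17, 29, 12, 18, 6]
t=2: [29, 8, 28, 25, 30, 21, 21, 12]
t=3: [30, 16, 30, 29, 31, 28, 25, 20]
t=4: [31, 25, 31, 31, 31, 31, 28, 27]
t=5: [31, 30, 31, 31, 31, 31, 30, 30]
t=6: [31, 31, 31, 31, 31, 31, 31, 31]
t=7: [31, 31, 31, 31, 31, 31, 31, 31]
t=8: [31, 31, 31, 31, 31, 31, 31, 31]
t=9: [31, 31, 31, 31, 31, 31, 31, 31]
t=10: [31, 31, 31, 31, 31, 31, 31, 31]
t=11: [31, 31, 31, 31, 31, 31, 31, 31]
t=12: [31, 31, 31, 31, 31, 31, 31, 31]
t=13: [31, 31, 31, 31, 31, 31, 31, 31]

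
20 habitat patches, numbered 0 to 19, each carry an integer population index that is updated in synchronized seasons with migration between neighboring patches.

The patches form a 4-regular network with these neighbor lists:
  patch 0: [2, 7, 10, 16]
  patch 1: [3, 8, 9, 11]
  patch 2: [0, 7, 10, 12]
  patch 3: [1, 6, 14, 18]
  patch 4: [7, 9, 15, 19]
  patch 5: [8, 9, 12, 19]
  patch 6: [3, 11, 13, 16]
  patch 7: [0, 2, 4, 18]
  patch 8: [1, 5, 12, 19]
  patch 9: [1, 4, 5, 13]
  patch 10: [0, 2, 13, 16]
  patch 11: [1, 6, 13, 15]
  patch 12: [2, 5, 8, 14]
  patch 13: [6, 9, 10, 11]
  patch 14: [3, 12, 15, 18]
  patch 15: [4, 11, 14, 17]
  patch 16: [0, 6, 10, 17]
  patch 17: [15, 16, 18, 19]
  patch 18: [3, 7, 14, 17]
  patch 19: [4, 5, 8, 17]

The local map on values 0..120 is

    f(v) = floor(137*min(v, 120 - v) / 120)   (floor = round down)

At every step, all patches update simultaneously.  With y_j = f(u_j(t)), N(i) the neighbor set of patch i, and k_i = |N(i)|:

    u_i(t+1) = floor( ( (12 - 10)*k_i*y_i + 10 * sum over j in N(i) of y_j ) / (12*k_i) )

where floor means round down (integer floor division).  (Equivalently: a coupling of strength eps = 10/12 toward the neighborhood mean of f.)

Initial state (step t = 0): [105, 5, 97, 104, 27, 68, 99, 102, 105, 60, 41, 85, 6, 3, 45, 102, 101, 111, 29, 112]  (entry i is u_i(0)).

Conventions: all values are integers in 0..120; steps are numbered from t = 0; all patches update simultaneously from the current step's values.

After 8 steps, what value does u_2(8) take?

Answer: u_2(8) = 53

Derivation:
t=0: [105, 5, 97, 104, 27, 68, 99, 102, 105, 60, 41, 85, 6, 3, 45, 102, 101, 111, 29, 112]
t=1: [26, 30, 22, 26, 29, 30, 20, 25, 19, 31, 21, 17, 32, 37, 24, 30, 23, 18, 26, 25]
t=2: [26, 27, 28, 28, 31, 30, 27, 28, 31, 35, 29, 30, 28, 27, 31, 26, 23, 27, 26, 27]
t=3: [30, 33, 31, 31, 32, 33, 30, 31, 31, 33, 29, 30, 33, 33, 30, 32, 29, 28, 31, 32]
t=4: [34, 35, 34, 35, 36, 36, 34, 35, 36, 36, 34, 35, 35, 34, 35, 34, 33, 34, 33, 34]
t=5: [38, 39, 38, 38, 39, 39, 38, 38, 39, 39, 37, 38, 39, 38, 38, 39, 37, 37, 38, 39]
t=6: [42, 43, 43, 43, 43, 44, 42, 43, 44, 43, 42, 43, 43, 43, 43, 43, 42, 43, 42, 43]
t=7: [47, 49, 48, 48, 49, 49, 48, 48, 49, 49, 47, 48, 49, 48, 48, 49, 47, 48, 48, 49]
t=8: [53, 54, 53, 54, 54, 55, 53, 54, 55, 54, 53, 54, 54, 54, 54, 54, 53, 54, 54, 54]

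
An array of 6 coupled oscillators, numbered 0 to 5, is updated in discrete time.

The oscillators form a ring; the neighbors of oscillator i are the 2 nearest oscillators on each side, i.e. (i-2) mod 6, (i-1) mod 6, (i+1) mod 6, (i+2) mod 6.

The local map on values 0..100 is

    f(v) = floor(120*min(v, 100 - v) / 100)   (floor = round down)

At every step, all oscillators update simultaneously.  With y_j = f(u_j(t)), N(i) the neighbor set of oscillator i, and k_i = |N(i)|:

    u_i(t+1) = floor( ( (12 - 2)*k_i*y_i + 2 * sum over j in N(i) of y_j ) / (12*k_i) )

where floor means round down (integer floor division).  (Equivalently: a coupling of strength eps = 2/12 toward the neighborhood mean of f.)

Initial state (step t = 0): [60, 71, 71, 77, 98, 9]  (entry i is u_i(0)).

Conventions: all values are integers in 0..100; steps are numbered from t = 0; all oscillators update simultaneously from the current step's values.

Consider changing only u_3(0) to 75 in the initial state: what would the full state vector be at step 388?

Simulating step by step:
t=0: [60, 71, 71, 75, 98, 9]
t=1: [43, 33, 33, 28, 6, 13]
t=2: [46, 38, 37, 31, 11, 17]
t=3: [50, 44, 42, 35, 17, 22]
t=4: [56, 50, 48, 41, 24, 28]
t=5: [50, 57, 55, 48, 31, 35]
t=6: [57, 51, 53, 55, 39, 43]
t=7: [51, 57, 55, 53, 47, 51]
t=8: [57, 51, 54, 55, 56, 57]
t=9: [51, 57, 54, 54, 52, 51]
t=10: [57, 51, 55, 55, 56, 57]
t=11: [51, 57, 53, 53, 52, 51]
t=12: [57, 52, 55, 55, 57, 57]
t=13: [51, 56, 53, 53, 51, 51]
t=14: [57, 52, 56, 56, 57, 57]
t=15: [51, 56, 52, 52, 51, 51]
t=16: [57, 52, 56, 56, 57, 57]

Answer: [57, 52, 56, 56, 57, 57]
Key observation: The state at step 14, [57, 52, 56, 56, 57, 57], reappears at step 16: the system is in a cycle of period 2 from step 14 on.  Therefore the state at step 388 equals the state at step 14 + ((388 - 14) mod 2) = 14, which is [57, 52, 56, 56, 57, 57].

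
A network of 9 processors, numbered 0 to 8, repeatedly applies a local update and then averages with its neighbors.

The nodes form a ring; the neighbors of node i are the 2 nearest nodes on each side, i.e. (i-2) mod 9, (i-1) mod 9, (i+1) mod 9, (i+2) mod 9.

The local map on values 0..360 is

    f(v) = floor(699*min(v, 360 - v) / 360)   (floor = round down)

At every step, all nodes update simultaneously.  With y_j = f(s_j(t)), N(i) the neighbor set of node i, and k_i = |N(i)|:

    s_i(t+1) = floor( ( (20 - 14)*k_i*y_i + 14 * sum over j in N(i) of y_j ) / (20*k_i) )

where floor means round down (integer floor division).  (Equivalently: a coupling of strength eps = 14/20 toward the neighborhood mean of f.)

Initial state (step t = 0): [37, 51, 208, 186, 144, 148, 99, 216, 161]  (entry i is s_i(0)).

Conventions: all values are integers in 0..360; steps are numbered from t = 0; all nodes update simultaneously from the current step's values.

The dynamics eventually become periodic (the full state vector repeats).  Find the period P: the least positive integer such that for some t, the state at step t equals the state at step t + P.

Simulating step by step:
t=0: [37, 51, 208, 186, 144, 148, 99, 216, 161]
t=1: [193, 207, 226, 269, 278, 276, 260, 234, 205]
t=2: [289, 274, 245, 206, 186, 184, 209, 244, 275]
t=3: [177, 194, 231, 276, 303, 304, 274, 231, 193]
t=4: [303, 285, 239, 187, 153, 152, 188, 239, 286]
t=5: [165, 187, 225, 270, 298, 298, 269, 224, 186]
t=6: [305, 291, 244, 198, 164, 164, 199, 245, 292]
t=7: [156, 175, 219, 268, 299, 299, 267, 218, 175]
t=8: [305, 292, 245, 201, 166, 166, 202, 246, 293]
t=9: [155, 173, 218, 267, 299, 299, 265, 217, 172]
t=10: [303, 290, 245, 202, 167, 168, 203, 246, 291]
t=11: [157, 175, 220, 268, 300, 299, 266, 219, 174]
t=12: [304, 292, 245, 201, 165, 166, 202, 246, 293]
t=13: [155, 174, 218, 266, 298, 298, 265, 217, 173]
t=14: [304, 292, 246, 203, 169, 169, 204, 247, 292]
t=15: [155, 173, 218, 267, 300, 300, 266, 217, 172]
t=16: [303, 290, 245, 201, 166, 166, 201, 246, 291]
t=17: [157, 175, 220, 267, 299, 299, 267, 219, 175]
t=18: [305, 293, 245, 202, 166, 166, 202, 246, 293]
t=19: [155, 172, 218, 266, 299, 298, 265, 217, 172]
t=20: [303, 290, 245, 202, 168, 169, 203, 247, 291]
t=21: [157, 175, 220, 268, 300, 300, 267, 218, 174]
t=22: [305, 292, 245, 200, 165, 165, 201, 246, 293]
t=23: [155, 174, 218, 267, 299, 298, 265, 217, 173]
t=24: [304, 291, 246, 202, 168, 168, 203, 247, 292]
t=25: [155, 174, 219, 267, 300, 299, 266, 217, 173]
t=26: [303, 291, 245, 201, 166, 167, 202, 246, 292]
t=27: [157, 175, 219, 267, 299, 299, 266, 218, 174]
t=28: [305, 293, 246, 202, 167, 167, 203, 247, 293]
t=29: [154, 172, 217, 266, 299, 298, 265, 216, 171]
t=30: [303, 290, 246, 203, 168, 169, 203, 247, 291]
t=31: [156, 174, 219, 267, 300, 300, 267, 218, 174]
t=32: [304, 292, 245, 201, 165, 166, 201, 246, 292]
t=33: [156, 174, 218, 266, 299, 299, 266, 218, 174]
t=34: [304, 292, 246, 203, 167, 167, 203, 246, 292]
t=35: [155, 173, 218, 266, 298, 298, 266, 218, 173]
t=36: [303, 291, 246, 203, 168, 168, 203, 246, 291]
t=37: [156, 174, 219, 267, 299, 299, 267, 219, 174]
t=38: [304, 292, 245, 202, 166, 166, 202, 245, 292]
t=39: [156, 174, 218, 266, 299, 299, 266, 218, 174]

Answer: 6
Key observation: The state at step 33, [156, 174, 218, 266, 299, 299, 266, 218, 174], reappears at step 39 — and no state repeats earlier — so the cycle the system enters has period 6.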